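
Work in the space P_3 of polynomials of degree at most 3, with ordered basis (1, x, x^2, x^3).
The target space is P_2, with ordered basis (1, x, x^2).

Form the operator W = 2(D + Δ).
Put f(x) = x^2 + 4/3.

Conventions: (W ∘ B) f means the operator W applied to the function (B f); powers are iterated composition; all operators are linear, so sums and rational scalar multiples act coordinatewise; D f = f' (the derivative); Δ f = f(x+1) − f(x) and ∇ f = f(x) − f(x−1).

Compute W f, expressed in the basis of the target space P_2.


D f = 2x
Δ f = 2x + 1
(D + Δ) f = 4x + 1
(2(D + Δ)) f = 8x + 2

the result is g(x) = 8x + 2


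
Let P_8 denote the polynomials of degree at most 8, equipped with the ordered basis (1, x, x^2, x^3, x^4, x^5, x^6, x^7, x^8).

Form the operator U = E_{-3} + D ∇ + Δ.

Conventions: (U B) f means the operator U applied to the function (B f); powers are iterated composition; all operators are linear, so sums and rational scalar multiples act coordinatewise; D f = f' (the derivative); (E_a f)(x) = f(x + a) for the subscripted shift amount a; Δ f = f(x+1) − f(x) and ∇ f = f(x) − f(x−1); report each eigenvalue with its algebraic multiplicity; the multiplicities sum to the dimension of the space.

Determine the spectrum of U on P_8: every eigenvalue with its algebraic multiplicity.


λ = 1 (multiplicity 9)

image of 1: 1
image of x: x - 2
image of x^2: x^2 - 4x + 12
image of x^3: x^3 - 6x^2 + 36x - 29
image of x^4: x^4 - 8x^3 + 72x^2 - 116x + 86
image of x^5: x^5 - 10x^4 + 120x^3 - 290x^2 + 430x - 247
image of x^6: x^6 - 12x^5 + 180x^4 - 580x^3 + 1290x^2 - 1482x + 736
image of x^7: x^7 - 14x^6 + 252x^5 - 1015x^4 + 3010x^3 - 5187x^2 + 5152x - 2193
image of x^8: x^8 - 16x^7 + 336x^6 - 1624x^5 + 6020x^4 - 13832x^3 + 20608x^2 - 17544x + 6570
the matrix is upper triangular; its diagonal is (1, 1, 1, 1, 1, 1, 1, 1, 1)
for a triangular matrix the eigenvalues are the diagonal entries, with algebraic multiplicity their repetition count


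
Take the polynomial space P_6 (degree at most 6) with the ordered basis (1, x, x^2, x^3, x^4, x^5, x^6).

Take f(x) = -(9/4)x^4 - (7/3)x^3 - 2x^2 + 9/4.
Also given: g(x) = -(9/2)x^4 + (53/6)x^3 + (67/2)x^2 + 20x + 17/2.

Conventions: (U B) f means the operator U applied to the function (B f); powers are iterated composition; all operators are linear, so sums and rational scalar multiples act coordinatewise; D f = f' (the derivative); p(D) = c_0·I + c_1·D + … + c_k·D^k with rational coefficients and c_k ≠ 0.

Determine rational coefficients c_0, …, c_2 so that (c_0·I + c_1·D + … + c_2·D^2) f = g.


c_0 = 2, c_1 = -3/2, c_2 = -1

D^0 f = -(9/4)x^4 - (7/3)x^3 - 2x^2 + 9/4
D^1 f = -9x^3 - 7x^2 - 4x
D^2 f = -27x^2 - 14x - 4
matching coefficients of g against c_0 f + c_1 Df + … from the top degree down determines the c_i
solution: c_0 = 2, c_1 = -3/2, c_2 = -1


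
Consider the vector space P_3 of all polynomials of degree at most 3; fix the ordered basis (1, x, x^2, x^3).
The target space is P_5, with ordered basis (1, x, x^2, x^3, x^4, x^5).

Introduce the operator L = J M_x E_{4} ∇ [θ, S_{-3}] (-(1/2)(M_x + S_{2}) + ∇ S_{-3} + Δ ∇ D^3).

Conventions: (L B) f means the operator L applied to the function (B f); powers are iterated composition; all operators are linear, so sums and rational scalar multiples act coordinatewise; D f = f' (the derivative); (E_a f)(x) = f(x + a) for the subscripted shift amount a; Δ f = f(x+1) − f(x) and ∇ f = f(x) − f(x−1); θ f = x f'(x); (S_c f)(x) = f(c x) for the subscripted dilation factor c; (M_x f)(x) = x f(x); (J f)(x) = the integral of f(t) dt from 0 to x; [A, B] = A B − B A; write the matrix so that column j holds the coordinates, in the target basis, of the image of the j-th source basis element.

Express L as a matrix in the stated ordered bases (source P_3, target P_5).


the matrix is [[0, 0, 0, 0]; [0, 0, 0, 0]; [0, 0, 0, 0]; [0, 0, 0, 0]; [0, 0, 0, 0]; [0, 0, 0, 0]] (rows listed top to bottom)

image of 1: 0
image of x: 0
image of x^2: 0
image of x^3: 0
each image's coordinates form column j of the matrix


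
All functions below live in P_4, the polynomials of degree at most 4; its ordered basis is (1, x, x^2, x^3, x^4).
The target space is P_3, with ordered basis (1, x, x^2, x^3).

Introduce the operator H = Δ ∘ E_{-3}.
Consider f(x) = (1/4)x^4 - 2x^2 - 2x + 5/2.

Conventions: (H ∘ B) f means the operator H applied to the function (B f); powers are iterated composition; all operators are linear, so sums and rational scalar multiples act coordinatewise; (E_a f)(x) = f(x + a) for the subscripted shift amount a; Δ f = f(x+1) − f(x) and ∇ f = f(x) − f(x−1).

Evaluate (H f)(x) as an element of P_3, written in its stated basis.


the result is g(x) = x^3 - (15/2)x^2 + 15x - 33/4

E_{-3} f = (1/4)x^4 - 3x^3 + (23/2)x^2 - 17x + 43/4
Δ E_{-3} f = x^3 - (15/2)x^2 + 15x - 33/4


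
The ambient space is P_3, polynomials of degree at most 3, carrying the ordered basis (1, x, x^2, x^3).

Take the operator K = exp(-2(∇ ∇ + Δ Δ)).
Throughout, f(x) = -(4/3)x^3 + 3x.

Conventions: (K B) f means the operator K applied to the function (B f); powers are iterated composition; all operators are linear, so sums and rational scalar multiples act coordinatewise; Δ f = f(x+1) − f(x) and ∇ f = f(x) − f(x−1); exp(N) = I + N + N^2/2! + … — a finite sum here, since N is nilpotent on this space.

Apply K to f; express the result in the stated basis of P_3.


g(x) = -(4/3)x^3 + 35x

order-1 term: 32x
the series for exp(-2(∇ ∇ + Δ Δ)) f terminates at order 1
exp(-2(∇ ∇ + Δ Δ)) f = -(4/3)x^3 + 35x


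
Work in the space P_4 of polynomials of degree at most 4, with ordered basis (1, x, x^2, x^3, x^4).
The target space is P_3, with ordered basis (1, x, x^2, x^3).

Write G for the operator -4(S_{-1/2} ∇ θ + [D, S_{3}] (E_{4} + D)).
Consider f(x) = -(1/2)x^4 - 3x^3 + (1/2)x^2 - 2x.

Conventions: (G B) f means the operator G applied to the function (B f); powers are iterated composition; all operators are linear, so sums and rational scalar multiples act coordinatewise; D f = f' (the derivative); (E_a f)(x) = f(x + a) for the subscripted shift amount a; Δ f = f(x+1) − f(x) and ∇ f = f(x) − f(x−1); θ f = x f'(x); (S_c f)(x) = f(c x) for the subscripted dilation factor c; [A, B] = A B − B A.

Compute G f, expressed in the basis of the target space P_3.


the image equals g(x) = 428x^3 + 2823x^2 + 4482x + 2192

θ f = -2x^4 - 9x^3 + x^2 - 2x
∇ θ f = -8x^3 - 15x^2 + 21x - 10
S_{-1/2} ∇ θ f = x^3 - (15/4)x^2 - (21/2)x - 10
E_{4} f = -(1/2)x^4 - 11x^3 - (167/2)x^2 - 270x - 320
D f = -2x^3 - 9x^2 + x - 2
(E_{4} + D) f = -(1/2)x^4 - 13x^3 - (185/2)x^2 - 269x - 322
S_{3} (E_{4} + D) f = -(81/2)x^4 - 351x^3 - (1665/2)x^2 - 807x - 322
D S_{3} (E_{4} + D) f = -162x^3 - 1053x^2 - 1665x - 807
D (E_{4} + D) f = -2x^3 - 39x^2 - 185x - 269
S_{3} D (E_{4} + D) f = -54x^3 - 351x^2 - 555x - 269
[D, S_{3}] (E_{4} + D) f = -108x^3 - 702x^2 - 1110x - 538
(S_{-1/2} ∇ θ + [D, S_{3}] (E_{4} + D)) f = -107x^3 - (2823/4)x^2 - (2241/2)x - 548
(-4(S_{-1/2} ∇ θ + [D, S_{3}] (E_{4} + D))) f = 428x^3 + 2823x^2 + 4482x + 2192


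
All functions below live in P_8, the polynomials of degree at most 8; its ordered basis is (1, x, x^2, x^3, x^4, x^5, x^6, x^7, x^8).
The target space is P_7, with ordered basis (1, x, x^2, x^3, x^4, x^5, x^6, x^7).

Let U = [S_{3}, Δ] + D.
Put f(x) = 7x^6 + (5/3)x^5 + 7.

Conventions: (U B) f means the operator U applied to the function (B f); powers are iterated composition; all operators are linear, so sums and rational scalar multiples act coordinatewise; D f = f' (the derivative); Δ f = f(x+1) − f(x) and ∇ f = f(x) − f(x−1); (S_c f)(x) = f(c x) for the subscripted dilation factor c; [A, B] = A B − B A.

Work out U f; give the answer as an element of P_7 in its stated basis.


the result is g(x) = -20370x^5 - (208145/3)x^4 - 101880x^3 - 79500x^2 - 32492x - 16498/3

Δ f = 42x^5 + (340/3)x^4 + (470/3)x^3 + (365/3)x^2 + (151/3)x + 26/3
S_{3} Δ f = 10206x^5 + 9180x^4 + 4230x^3 + 1095x^2 + 151x + 26/3
S_{3} f = 5103x^6 + 405x^5 + 7
Δ S_{3} f = 30618x^5 + 78570x^4 + 106110x^3 + 80595x^2 + 32643x + 5508
[S_{3}, Δ] f = -20412x^5 - 69390x^4 - 101880x^3 - 79500x^2 - 32492x - 16498/3
D f = 42x^5 + (25/3)x^4
([S_{3}, Δ] + D) f = -20370x^5 - (208145/3)x^4 - 101880x^3 - 79500x^2 - 32492x - 16498/3


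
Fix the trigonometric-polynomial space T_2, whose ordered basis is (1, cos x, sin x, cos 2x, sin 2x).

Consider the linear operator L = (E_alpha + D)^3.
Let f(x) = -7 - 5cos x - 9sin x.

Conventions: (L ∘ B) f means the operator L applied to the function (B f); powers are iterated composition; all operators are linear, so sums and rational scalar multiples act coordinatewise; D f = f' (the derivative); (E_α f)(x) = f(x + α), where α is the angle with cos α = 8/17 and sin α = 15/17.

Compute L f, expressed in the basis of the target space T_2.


g(x) = -7 + (359936/4913)cos x + (83456/4913)sin x

E_alpha f = -7 - (175/17)cos x + (3/17)sin x
D f = -9cos x + 5sin x
(E_alpha + D) f = -7 - (328/17)cos x + (88/17)sin x
E_alpha (E_alpha + D) f = -7 - (1304/289)cos x + (5624/289)sin x
D (E_alpha + D) f = (88/17)cos x + (328/17)sin x
(E_alpha + D) (E_alpha + D) f = -7 + (192/289)cos x + (11200/289)sin x
E_alpha (E_alpha + D) (E_alpha + D) f = -7 + (169536/4913)cos x + (86720/4913)sin x
D (E_alpha + D) (E_alpha + D) f = (11200/289)cos x - (192/289)sin x
(E_alpha + D) (E_alpha + D) (E_alpha + D) f = -7 + (359936/4913)cos x + (83456/4913)sin x


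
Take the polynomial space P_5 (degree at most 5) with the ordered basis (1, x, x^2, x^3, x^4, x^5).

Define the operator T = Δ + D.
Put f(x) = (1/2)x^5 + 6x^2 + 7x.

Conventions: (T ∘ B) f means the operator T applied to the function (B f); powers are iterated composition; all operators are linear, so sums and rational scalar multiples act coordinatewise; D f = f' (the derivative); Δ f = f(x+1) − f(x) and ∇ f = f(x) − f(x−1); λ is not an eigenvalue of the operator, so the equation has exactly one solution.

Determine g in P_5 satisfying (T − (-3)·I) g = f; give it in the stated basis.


write g with unknown coordinates in the stated basis and equate coefficients in (T − (-3)·I) g = f
solving from the highest basis element down gives g = (1/6)x^5 - (5/9)x^4 + (25/27)x^3 + (19/27)x^2 + (151/162)x - 503/486
check: T g = (5/3)x^4 - (25/9)x^3 + (35/9)x^2 + (227/54)x + 503/162
so T g − (-3)·g = (1/2)x^5 + 6x^2 + 7x = f ✓

the result is g(x) = (1/6)x^5 - (5/9)x^4 + (25/27)x^3 + (19/27)x^2 + (151/162)x - 503/486


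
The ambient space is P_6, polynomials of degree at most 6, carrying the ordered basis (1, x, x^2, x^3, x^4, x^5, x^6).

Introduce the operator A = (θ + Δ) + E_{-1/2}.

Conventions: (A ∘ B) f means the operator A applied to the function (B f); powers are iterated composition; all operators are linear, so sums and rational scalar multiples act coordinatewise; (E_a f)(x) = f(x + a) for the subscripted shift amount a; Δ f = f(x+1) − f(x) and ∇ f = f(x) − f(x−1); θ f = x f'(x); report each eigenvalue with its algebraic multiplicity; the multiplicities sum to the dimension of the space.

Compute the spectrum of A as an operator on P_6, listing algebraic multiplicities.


image of 1: 1
image of x: 2x + 1/2
image of x^2: 3x^2 + x + 5/4
image of x^3: 4x^3 + (3/2)x^2 + (15/4)x + 7/8
image of x^4: 5x^4 + 2x^3 + (15/2)x^2 + (7/2)x + 17/16
image of x^5: 6x^5 + (5/2)x^4 + (25/2)x^3 + (35/4)x^2 + (85/16)x + 31/32
image of x^6: 7x^6 + 3x^5 + (75/4)x^4 + (35/2)x^3 + (255/16)x^2 + (93/16)x + 65/64
the matrix is upper triangular; its diagonal is (1, 2, 3, 4, 5, 6, 7)
for a triangular matrix the eigenvalues are the diagonal entries, with algebraic multiplicity their repetition count

λ = 1 (multiplicity 1), λ = 2 (multiplicity 1), λ = 3 (multiplicity 1), λ = 4 (multiplicity 1), λ = 5 (multiplicity 1), λ = 6 (multiplicity 1), λ = 7 (multiplicity 1)


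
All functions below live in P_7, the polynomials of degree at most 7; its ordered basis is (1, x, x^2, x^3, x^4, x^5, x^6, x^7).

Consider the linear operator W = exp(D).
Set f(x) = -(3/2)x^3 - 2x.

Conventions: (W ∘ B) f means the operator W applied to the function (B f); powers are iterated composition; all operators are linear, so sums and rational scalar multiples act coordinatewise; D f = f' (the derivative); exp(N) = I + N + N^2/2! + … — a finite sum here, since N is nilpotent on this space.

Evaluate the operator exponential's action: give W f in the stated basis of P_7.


order-1 term: -(9/2)x^2 - 2
order-2 term: -(9/2)x
order-3 term: -3/2
the series for exp(D) f terminates at order 3
exp(D) f = -(3/2)x^3 - (9/2)x^2 - (13/2)x - 7/2

the image equals g(x) = -(3/2)x^3 - (9/2)x^2 - (13/2)x - 7/2


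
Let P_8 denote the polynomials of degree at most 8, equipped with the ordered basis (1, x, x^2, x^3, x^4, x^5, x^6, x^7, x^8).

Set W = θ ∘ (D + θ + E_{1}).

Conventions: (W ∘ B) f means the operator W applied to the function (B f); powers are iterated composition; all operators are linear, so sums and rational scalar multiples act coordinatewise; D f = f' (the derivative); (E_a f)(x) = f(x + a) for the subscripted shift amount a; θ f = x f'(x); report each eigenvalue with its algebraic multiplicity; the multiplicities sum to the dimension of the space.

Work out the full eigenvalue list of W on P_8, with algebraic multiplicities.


λ = 0 (multiplicity 1), λ = 2 (multiplicity 1), λ = 6 (multiplicity 1), λ = 12 (multiplicity 1), λ = 20 (multiplicity 1), λ = 30 (multiplicity 1), λ = 42 (multiplicity 1), λ = 56 (multiplicity 1), λ = 72 (multiplicity 1)

image of 1: 0
image of x: 2x
image of x^2: 6x^2 + 4x
image of x^3: 12x^3 + 12x^2 + 3x
image of x^4: 20x^4 + 24x^3 + 12x^2 + 4x
image of x^5: 30x^5 + 40x^4 + 30x^3 + 20x^2 + 5x
image of x^6: 42x^6 + 60x^5 + 60x^4 + 60x^3 + 30x^2 + 6x
image of x^7: 56x^7 + 84x^6 + 105x^5 + 140x^4 + 105x^3 + 42x^2 + 7x
image of x^8: 72x^8 + 112x^7 + 168x^6 + 280x^5 + 280x^4 + 168x^3 + 56x^2 + 8x
the matrix is upper triangular; its diagonal is (0, 2, 6, 12, 20, 30, 42, 56, 72)
for a triangular matrix the eigenvalues are the diagonal entries, with algebraic multiplicity their repetition count


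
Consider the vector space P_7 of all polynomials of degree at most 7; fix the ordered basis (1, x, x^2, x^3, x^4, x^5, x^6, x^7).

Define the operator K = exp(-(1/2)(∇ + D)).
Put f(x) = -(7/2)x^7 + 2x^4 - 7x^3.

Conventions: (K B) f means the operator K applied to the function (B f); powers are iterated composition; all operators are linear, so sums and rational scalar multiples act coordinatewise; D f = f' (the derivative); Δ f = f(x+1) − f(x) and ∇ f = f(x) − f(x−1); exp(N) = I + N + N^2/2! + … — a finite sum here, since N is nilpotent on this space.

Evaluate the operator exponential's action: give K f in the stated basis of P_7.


order-1 term: (49/2)x^6 - (147/4)x^5 + (245/4)x^4 - (277/4)x^3 + (255/4)x^2 - (107/4)x + 25/4
order-2 term: -(147/2)x^5 + (735/4)x^4 - (2695/8)x^3 + (759/2)x^2 - (2077/8)x + 309/4
order-3 term: (245/2)x^4 - (735/2)x^3 + (5145/8)x^2 - (9683/16)x + 3981/16
order-4 term: -(245/2)x^3 + (735/2)x^2 - (4165/8)x + 4687/16
order-5 term: (147/2)x^2 - (735/4)x + 1225/8
order-6 term: -(49/2)x + 147/4
order-7 term: 7/2
the series for exp(-(1/2)(∇ + D)) f terminates at order 7
exp(-(1/2)(∇ + D)) f = -(7/2)x^7 + (49/2)x^6 - (441/4)x^5 + (739/2)x^4 - (7225/8)x^3 + (12219/8)x^2 - (25927/16)x + 6549/8

the result is g(x) = -(7/2)x^7 + (49/2)x^6 - (441/4)x^5 + (739/2)x^4 - (7225/8)x^3 + (12219/8)x^2 - (25927/16)x + 6549/8


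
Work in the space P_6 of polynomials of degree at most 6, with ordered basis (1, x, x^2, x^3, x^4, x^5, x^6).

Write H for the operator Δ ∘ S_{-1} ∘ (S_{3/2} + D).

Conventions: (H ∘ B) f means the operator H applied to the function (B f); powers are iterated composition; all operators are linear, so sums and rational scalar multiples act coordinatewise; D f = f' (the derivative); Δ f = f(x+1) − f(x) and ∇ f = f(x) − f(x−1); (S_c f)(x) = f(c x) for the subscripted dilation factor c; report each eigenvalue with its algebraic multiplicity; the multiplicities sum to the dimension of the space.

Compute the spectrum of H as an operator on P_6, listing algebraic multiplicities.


λ = 0 (multiplicity 7)

image of 1: 0
image of x: -3/2
image of x^2: (9/2)x + 1/4
image of x^3: -(81/8)x^2 - (33/8)x - 3/8
image of x^4: (81/4)x^3 + (147/8)x^2 + (33/4)x + 17/16
image of x^5: -(1215/32)x^4 - (895/16)x^3 - (735/16)x^2 - (575/32)x - 83/32
image of x^6: (2187/32)x^5 + (9015/64)x^4 + (2685/16)x^3 + (7095/64)x^2 + (1227/32)x + 345/64
the matrix is upper triangular; its diagonal is (0, 0, 0, 0, 0, 0, 0)
for a triangular matrix the eigenvalues are the diagonal entries, with algebraic multiplicity their repetition count


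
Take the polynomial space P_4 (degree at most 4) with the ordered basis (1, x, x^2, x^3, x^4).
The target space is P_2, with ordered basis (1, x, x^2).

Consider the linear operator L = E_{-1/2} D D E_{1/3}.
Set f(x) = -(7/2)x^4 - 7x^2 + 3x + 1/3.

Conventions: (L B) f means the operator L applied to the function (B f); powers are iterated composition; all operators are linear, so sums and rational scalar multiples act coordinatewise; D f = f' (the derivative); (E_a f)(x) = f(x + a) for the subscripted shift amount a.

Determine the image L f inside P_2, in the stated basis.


E_{1/3} f = -(7/2)x^4 - (14/3)x^3 - (28/3)x^2 - (59/27)x + 83/162
D E_{1/3} f = -14x^3 - 14x^2 - (56/3)x - 59/27
D (D E_{1/3}) f = -42x^2 - 28x - 56/3
E_{-1/2} D (D E_{1/3}) f = -42x^2 + 14x - 91/6

g(x) = -42x^2 + 14x - 91/6


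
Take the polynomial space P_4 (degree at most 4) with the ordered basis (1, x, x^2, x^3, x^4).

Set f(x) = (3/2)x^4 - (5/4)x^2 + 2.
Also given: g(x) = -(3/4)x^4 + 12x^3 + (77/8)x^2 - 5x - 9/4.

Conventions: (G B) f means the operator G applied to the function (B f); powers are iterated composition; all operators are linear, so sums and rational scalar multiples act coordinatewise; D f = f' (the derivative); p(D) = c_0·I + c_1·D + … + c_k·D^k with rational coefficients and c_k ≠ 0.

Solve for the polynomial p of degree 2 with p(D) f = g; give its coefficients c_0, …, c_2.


D^0 f = (3/2)x^4 - (5/4)x^2 + 2
D^1 f = 6x^3 - (5/2)x
D^2 f = 18x^2 - 5/2
matching coefficients of g against c_0 f + c_1 Df + … from the top degree down determines the c_i
solution: c_0 = -1/2, c_1 = 2, c_2 = 1/2

p(D) = -(1/2)·I + 2·D + (1/2)·D^2, i.e. c_0 = -1/2, c_1 = 2, c_2 = 1/2


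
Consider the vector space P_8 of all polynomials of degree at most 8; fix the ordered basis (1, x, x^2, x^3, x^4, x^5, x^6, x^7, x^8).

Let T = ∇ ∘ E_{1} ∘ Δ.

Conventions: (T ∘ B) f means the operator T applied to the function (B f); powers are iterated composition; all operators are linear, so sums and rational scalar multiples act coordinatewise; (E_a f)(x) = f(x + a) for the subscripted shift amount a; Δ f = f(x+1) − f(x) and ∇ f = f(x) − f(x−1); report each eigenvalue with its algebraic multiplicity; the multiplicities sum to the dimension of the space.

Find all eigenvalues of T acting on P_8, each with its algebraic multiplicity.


image of 1: 0
image of x: 0
image of x^2: 2
image of x^3: 6x + 6
image of x^4: 12x^2 + 24x + 14
image of x^5: 20x^3 + 60x^2 + 70x + 30
image of x^6: 30x^4 + 120x^3 + 210x^2 + 180x + 62
image of x^7: 42x^5 + 210x^4 + 490x^3 + 630x^2 + 434x + 126
image of x^8: 56x^6 + 336x^5 + 980x^4 + 1680x^3 + 1736x^2 + 1008x + 254
the matrix is upper triangular; its diagonal is (0, 0, 0, 0, 0, 0, 0, 0, 0)
for a triangular matrix the eigenvalues are the diagonal entries, with algebraic multiplicity their repetition count

λ = 0 (multiplicity 9)


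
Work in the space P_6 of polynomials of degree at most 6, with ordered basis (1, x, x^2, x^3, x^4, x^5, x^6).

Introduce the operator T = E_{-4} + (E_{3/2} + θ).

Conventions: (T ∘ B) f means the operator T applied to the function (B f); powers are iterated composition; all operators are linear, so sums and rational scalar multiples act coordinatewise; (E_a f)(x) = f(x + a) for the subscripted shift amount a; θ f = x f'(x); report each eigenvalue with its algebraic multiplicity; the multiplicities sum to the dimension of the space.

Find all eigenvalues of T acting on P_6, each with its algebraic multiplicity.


image of 1: 2
image of x: 3x - 5/2
image of x^2: 4x^2 - 5x + 73/4
image of x^3: 5x^3 - (15/2)x^2 + (219/4)x - 485/8
image of x^4: 6x^4 - 10x^3 + (219/2)x^2 - (485/2)x + 4177/16
image of x^5: 7x^5 - (25/2)x^4 + (365/2)x^3 - (2425/4)x^2 + (20885/16)x - 32525/32
image of x^6: 8x^6 - 15x^5 + (1095/4)x^4 - (2425/2)x^3 + (62655/16)x^2 - (97575/16)x + 262873/64
the matrix is upper triangular; its diagonal is (2, 3, 4, 5, 6, 7, 8)
for a triangular matrix the eigenvalues are the diagonal entries, with algebraic multiplicity their repetition count

λ = 2 (multiplicity 1), λ = 3 (multiplicity 1), λ = 4 (multiplicity 1), λ = 5 (multiplicity 1), λ = 6 (multiplicity 1), λ = 7 (multiplicity 1), λ = 8 (multiplicity 1)


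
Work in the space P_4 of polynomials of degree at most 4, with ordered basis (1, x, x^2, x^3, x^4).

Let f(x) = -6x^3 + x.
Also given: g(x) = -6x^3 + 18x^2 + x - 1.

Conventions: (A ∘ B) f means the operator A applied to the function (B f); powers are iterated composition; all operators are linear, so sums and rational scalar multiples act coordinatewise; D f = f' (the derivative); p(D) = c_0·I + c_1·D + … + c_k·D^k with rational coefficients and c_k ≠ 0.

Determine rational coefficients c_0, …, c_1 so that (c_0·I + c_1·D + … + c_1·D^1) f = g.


p(D) = I − D, i.e. c_0 = 1, c_1 = -1

D^0 f = -6x^3 + x
D^1 f = -18x^2 + 1
matching coefficients of g against c_0 f + c_1 Df + … from the top degree down determines the c_i
solution: c_0 = 1, c_1 = -1


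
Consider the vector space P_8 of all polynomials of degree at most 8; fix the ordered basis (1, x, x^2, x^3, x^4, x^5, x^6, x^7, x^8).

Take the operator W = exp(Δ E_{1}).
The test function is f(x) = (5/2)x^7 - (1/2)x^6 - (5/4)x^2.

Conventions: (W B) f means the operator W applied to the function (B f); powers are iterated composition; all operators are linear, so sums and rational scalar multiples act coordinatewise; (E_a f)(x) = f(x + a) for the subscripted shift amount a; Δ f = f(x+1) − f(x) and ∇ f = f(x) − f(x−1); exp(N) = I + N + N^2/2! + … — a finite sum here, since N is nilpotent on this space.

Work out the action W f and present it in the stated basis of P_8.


order-1 term: (35/2)x^6 + (309/2)x^5 + 590x^4 + (2485/2)x^3 + 1515x^2 + 1007x + 1129/4
order-2 term: (105/2)x^5 + 780x^4 + (9445/2)x^3 + 14550x^2 + (45575/2)x + 57983/4
order-3 term: (175/2)x^4 + 1565x^3 + (21255/2)x^2 + 32460x + 75215/2
order-4 term: (175/2)x^3 + (3135/2)x^2 + (18895/2)x + 38305/2
order-5 term: (105/2)x^2 + (1569/2)x + 5905/2
order-6 term: (35/2)x + 157
order-7 term: 5/2
the series for exp(Δ E_{1}) f terminates at order 7
exp(Δ E_{1}) f = (5/2)x^7 + 17x^6 + 207x^5 + (2915/2)x^4 + (15235/2)x^3 + (113245/4)x^2 + 66504x + 74650

the image equals g(x) = (5/2)x^7 + 17x^6 + 207x^5 + (2915/2)x^4 + (15235/2)x^3 + (113245/4)x^2 + 66504x + 74650


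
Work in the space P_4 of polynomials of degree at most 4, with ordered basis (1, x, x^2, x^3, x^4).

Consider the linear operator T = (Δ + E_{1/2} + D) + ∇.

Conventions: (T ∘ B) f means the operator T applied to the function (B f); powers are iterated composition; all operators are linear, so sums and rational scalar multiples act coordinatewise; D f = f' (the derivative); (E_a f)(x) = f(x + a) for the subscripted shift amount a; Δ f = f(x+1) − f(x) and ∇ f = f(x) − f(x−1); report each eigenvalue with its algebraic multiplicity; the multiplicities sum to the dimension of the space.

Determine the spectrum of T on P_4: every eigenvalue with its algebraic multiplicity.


image of 1: 1
image of x: x + 7/2
image of x^2: x^2 + 7x + 1/4
image of x^3: x^3 + (21/2)x^2 + (3/4)x + 17/8
image of x^4: x^4 + 14x^3 + (3/2)x^2 + (17/2)x + 1/16
the matrix is upper triangular; its diagonal is (1, 1, 1, 1, 1)
for a triangular matrix the eigenvalues are the diagonal entries, with algebraic multiplicity their repetition count

λ = 1 (multiplicity 5)


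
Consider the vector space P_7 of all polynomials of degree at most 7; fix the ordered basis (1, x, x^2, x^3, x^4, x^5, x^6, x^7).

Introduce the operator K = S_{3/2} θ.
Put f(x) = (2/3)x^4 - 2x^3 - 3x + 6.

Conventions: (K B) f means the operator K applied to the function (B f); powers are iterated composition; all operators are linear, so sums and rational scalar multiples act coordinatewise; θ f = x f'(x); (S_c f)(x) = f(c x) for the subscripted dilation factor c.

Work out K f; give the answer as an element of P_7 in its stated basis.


the result is g(x) = (27/2)x^4 - (81/4)x^3 - (9/2)x

θ f = (8/3)x^4 - 6x^3 - 3x
S_{3/2} θ f = (27/2)x^4 - (81/4)x^3 - (9/2)x


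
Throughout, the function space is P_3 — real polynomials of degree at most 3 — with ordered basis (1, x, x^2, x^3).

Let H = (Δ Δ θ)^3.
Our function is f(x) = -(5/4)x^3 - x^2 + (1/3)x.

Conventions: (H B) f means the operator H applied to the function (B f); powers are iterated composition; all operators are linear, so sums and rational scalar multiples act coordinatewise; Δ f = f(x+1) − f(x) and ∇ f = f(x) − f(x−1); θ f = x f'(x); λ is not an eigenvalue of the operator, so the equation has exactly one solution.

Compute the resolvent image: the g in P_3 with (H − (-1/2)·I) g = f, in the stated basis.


write g with unknown coordinates in the stated basis and equate coefficients in (H − (-1/2)·I) g = f
solving from the highest basis element down gives g = -(5/2)x^3 - 2x^2 + (2/3)x
check: H g = 0
so H g − (-1/2)·g = -(5/4)x^3 - x^2 + (1/3)x = f ✓

g(x) = -(5/2)x^3 - 2x^2 + (2/3)x


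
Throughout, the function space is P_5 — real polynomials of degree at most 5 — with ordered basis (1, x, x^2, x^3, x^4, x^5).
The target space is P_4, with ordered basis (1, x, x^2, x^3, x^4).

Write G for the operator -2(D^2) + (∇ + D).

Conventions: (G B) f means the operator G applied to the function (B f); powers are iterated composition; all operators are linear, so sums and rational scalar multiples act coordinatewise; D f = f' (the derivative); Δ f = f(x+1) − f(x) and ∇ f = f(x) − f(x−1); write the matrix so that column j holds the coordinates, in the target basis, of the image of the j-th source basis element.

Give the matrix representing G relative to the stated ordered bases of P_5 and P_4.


the matrix is [[0, 2, -5, 1, -1, 1]; [0, 0, 4, -15, 4, -5]; [0, 0, 0, 6, -30, 10]; [0, 0, 0, 0, 8, -50]; [0, 0, 0, 0, 0, 10]] (rows listed top to bottom)

image of 1: 0
image of x: 2
image of x^2: 4x - 5
image of x^3: 6x^2 - 15x + 1
image of x^4: 8x^3 - 30x^2 + 4x - 1
image of x^5: 10x^4 - 50x^3 + 10x^2 - 5x + 1
each image's coordinates form column j of the matrix


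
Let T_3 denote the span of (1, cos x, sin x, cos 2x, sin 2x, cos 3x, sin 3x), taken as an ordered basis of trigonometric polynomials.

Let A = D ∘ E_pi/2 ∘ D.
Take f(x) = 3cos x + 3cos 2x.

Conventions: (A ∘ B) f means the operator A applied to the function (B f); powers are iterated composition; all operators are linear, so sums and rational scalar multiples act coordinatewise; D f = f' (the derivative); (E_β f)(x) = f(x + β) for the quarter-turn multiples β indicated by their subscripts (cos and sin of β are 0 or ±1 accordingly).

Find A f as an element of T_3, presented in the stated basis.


the image equals g(x) = 3sin x + 12cos 2x

D f = -3sin x - 6sin 2x
E_pi/2 D f = -3cos x + 6sin 2x
D (E_pi/2 ∘ D) f = 3sin x + 12cos 2x


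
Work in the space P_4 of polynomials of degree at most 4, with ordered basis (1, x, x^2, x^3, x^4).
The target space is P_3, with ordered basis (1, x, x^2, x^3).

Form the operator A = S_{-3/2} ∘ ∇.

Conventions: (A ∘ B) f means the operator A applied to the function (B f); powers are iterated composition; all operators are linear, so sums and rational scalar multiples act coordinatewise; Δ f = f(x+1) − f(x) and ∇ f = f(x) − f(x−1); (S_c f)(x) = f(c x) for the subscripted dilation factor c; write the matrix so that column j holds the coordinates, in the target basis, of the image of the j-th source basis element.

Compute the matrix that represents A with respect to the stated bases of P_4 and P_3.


the matrix is [[0, 1, -1, 1, -1]; [0, 0, -3, 9/2, -6]; [0, 0, 0, 27/4, -27/2]; [0, 0, 0, 0, -27/2]] (rows listed top to bottom)

image of 1: 0
image of x: 1
image of x^2: -3x - 1
image of x^3: (27/4)x^2 + (9/2)x + 1
image of x^4: -(27/2)x^3 - (27/2)x^2 - 6x - 1
each image's coordinates form column j of the matrix


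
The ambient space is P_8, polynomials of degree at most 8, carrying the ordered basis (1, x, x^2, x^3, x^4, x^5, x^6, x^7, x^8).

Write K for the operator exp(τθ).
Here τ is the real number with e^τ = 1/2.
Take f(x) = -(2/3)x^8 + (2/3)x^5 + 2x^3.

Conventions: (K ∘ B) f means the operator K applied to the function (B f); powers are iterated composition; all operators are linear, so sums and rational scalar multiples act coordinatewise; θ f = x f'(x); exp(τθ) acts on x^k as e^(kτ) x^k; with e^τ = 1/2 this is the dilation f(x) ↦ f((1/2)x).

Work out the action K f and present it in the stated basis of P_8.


the result is g(x) = -(1/384)x^8 + (1/48)x^5 + (1/4)x^3

exp(τθ) x^k = e^(kτ) x^k; with e^τ = 1/2 this sends x^k to (1/2)^k x^k
x^3 ↦ 1/8 x^3
x^5 ↦ 1/32 x^5
x^8 ↦ 1/256 x^8
applying this coordinatewise to f: exp(τθ) f = -(1/384)x^8 + (1/48)x^5 + (1/4)x^3


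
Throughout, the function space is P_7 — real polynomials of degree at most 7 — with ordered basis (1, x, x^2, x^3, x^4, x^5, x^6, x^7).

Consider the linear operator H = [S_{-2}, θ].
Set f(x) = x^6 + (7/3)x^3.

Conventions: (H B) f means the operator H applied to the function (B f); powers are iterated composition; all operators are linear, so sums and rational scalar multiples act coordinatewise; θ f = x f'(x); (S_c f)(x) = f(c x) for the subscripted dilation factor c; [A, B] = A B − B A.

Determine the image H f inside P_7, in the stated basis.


g(x) = 0

θ f = 6x^6 + 7x^3
S_{-2} θ f = 384x^6 - 56x^3
S_{-2} f = 64x^6 - (56/3)x^3
θ S_{-2} f = 384x^6 - 56x^3
[S_{-2}, θ] f = 0


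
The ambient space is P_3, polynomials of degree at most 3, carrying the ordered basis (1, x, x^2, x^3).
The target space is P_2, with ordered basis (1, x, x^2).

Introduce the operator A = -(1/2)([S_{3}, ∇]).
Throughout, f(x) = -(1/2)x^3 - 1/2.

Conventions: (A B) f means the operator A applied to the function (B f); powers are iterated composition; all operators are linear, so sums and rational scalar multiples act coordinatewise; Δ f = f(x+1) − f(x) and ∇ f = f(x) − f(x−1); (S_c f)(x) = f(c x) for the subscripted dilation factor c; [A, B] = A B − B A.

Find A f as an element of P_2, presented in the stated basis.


g(x) = -(27/2)x^2 + 18x - 13/2

∇ f = -(3/2)x^2 + (3/2)x - 1/2
S_{3} ∇ f = -(27/2)x^2 + (9/2)x - 1/2
S_{3} f = -(27/2)x^3 - 1/2
∇ S_{3} f = -(81/2)x^2 + (81/2)x - 27/2
[S_{3}, ∇] f = 27x^2 - 36x + 13
(-(1/2)([S_{3}, ∇])) f = -(27/2)x^2 + 18x - 13/2


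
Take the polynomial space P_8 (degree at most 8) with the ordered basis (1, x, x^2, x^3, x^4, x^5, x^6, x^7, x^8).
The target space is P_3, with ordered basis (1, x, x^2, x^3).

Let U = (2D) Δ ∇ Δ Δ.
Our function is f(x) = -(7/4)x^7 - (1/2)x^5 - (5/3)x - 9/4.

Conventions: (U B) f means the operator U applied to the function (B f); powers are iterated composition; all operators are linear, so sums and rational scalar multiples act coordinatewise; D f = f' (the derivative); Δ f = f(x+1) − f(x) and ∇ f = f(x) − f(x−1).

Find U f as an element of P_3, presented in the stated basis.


Δ f = -(49/4)x^6 - (147/4)x^5 - (255/4)x^4 - (265/4)x^3 - (167/4)x^2 - (59/4)x - 47/12
Δ Δ f = -(147/2)x^5 - (735/2)x^4 - (1735/2)x^3 - (2265/2)x^2 - (1589/2)x - 471/2
∇ (Δ Δ) f = -(735/2)x^4 - 735x^3 - (2265/2)x^2 - 765x - 471/2
Δ ∇ (Δ Δ) f = -1470x^3 - 4410x^2 - 5940x - 3000
D (Δ ∇) (Δ Δ) f = -4410x^2 - 8820x - 5940
(2D) (Δ ∇) (Δ Δ) f = -8820x^2 - 17640x - 11880

the result is g(x) = -8820x^2 - 17640x - 11880


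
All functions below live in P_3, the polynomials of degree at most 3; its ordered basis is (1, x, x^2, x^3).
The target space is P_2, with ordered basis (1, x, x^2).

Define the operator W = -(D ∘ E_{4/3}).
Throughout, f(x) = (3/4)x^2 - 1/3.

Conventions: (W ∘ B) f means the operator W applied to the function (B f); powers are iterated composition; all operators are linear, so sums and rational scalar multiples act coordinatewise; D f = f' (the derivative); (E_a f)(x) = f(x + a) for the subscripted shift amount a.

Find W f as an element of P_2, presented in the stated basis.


E_{4/3} f = (3/4)x^2 + 2x + 1
D E_{4/3} f = (3/2)x + 2
(-(D ∘ E_{4/3})) f = -(3/2)x - 2

the image equals g(x) = -(3/2)x - 2


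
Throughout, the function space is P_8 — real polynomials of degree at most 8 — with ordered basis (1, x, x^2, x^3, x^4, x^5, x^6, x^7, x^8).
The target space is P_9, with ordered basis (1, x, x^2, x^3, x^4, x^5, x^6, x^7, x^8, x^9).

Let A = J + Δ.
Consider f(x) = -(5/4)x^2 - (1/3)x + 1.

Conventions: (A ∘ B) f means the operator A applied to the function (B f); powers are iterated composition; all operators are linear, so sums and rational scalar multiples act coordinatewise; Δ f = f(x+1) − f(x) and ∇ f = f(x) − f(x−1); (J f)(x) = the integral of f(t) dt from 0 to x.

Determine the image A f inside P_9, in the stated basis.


the image equals g(x) = -(5/12)x^3 - (1/6)x^2 - (3/2)x - 19/12

J f = -(5/12)x^3 - (1/6)x^2 + x
Δ f = -(5/2)x - 19/12
(J + Δ) f = -(5/12)x^3 - (1/6)x^2 - (3/2)x - 19/12


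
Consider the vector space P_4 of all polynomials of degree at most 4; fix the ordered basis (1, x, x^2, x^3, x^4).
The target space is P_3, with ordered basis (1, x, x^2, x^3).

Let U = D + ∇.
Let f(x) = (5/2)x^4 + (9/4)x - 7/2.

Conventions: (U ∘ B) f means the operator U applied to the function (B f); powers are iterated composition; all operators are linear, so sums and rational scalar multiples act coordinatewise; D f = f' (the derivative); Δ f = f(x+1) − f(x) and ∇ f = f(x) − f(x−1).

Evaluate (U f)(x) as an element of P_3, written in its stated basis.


D f = 10x^3 + 9/4
∇ f = 10x^3 - 15x^2 + 10x - 1/4
(D + ∇) f = 20x^3 - 15x^2 + 10x + 2

the result is g(x) = 20x^3 - 15x^2 + 10x + 2


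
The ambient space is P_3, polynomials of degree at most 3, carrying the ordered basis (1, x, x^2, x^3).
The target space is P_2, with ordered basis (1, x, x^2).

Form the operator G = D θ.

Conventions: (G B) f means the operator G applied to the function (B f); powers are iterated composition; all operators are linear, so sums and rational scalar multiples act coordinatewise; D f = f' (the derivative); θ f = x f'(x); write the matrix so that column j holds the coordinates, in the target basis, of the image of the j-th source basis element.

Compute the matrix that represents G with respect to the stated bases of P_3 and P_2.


image of 1: 0
image of x: 1
image of x^2: 4x
image of x^3: 9x^2
each image's coordinates form column j of the matrix

the matrix is [[0, 1, 0, 0]; [0, 0, 4, 0]; [0, 0, 0, 9]] (rows listed top to bottom)


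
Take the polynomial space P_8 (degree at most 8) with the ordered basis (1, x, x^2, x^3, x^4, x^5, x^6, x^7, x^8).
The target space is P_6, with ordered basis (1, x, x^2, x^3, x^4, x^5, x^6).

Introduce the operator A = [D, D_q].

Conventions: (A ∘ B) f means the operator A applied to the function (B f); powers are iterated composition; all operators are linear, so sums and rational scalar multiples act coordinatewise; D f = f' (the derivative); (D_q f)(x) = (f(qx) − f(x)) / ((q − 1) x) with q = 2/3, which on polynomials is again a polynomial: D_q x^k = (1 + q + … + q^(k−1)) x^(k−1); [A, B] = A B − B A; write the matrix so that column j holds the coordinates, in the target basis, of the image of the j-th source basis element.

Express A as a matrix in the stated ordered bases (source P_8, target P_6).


image of 1: 0
image of x: 0
image of x^2: -1/3
image of x^3: -(7/9)x
image of x^4: -(11/9)x^2
image of x^5: -(131/81)x^3
image of x^6: -(473/243)x^4
image of x^7: -(179/81)x^5
image of x^8: -(5281/2187)x^6
each image's coordinates form column j of the matrix

the matrix is [[0, 0, -1/3, 0, 0, 0, 0, 0, 0]; [0, 0, 0, -7/9, 0, 0, 0, 0, 0]; [0, 0, 0, 0, -11/9, 0, 0, 0, 0]; [0, 0, 0, 0, 0, -131/81, 0, 0, 0]; [0, 0, 0, 0, 0, 0, -473/243, 0, 0]; [0, 0, 0, 0, 0, 0, 0, -179/81, 0]; [0, 0, 0, 0, 0, 0, 0, 0, -5281/2187]] (rows listed top to bottom)


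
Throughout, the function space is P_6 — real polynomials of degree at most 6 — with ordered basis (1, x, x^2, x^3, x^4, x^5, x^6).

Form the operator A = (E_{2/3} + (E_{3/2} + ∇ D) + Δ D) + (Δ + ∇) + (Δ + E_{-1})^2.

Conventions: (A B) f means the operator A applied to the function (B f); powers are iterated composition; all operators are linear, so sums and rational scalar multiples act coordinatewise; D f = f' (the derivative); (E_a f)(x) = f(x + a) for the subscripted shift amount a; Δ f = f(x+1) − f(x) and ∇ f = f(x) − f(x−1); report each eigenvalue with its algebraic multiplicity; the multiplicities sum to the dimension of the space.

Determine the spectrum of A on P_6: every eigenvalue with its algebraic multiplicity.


image of 1: 3
image of x: 3x + 25/6
image of x^2: 3x^2 + (25/3)x + 385/36
image of x^3: 3x^3 + (25/2)x^2 + (385/12)x + 1225/216
image of x^4: 3x^4 + (50/3)x^3 + (385/6)x^2 + (1225/54)x + 53473/1296
image of x^5: 3x^5 + (125/6)x^4 + (1925/18)x^3 + (6125/108)x^2 + (267365/1296)x + 75625/7776
image of x^6: 3x^6 + 25x^5 + (1925/12)x^4 + (6125/54)x^3 + (267365/432)x^2 + (75625/1296)x + 6880753/46656
the matrix is upper triangular; its diagonal is (3, 3, 3, 3, 3, 3, 3)
for a triangular matrix the eigenvalues are the diagonal entries, with algebraic multiplicity their repetition count

λ = 3 (multiplicity 7)


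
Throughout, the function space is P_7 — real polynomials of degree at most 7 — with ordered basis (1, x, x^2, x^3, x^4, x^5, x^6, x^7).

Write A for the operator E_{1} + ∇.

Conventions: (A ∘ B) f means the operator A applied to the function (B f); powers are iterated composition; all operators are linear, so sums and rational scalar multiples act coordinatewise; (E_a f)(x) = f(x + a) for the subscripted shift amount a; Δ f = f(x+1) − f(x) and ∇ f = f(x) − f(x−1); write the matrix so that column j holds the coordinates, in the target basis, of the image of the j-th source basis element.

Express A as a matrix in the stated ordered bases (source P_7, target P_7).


image of 1: 1
image of x: x + 2
image of x^2: x^2 + 4x
image of x^3: x^3 + 6x^2 + 2
image of x^4: x^4 + 8x^3 + 8x
image of x^5: x^5 + 10x^4 + 20x^2 + 2
image of x^6: x^6 + 12x^5 + 40x^3 + 12x
image of x^7: x^7 + 14x^6 + 70x^4 + 42x^2 + 2
each image's coordinates form column j of the matrix

the matrix is [[1, 2, 0, 2, 0, 2, 0, 2]; [0, 1, 4, 0, 8, 0, 12, 0]; [0, 0, 1, 6, 0, 20, 0, 42]; [0, 0, 0, 1, 8, 0, 40, 0]; [0, 0, 0, 0, 1, 10, 0, 70]; [0, 0, 0, 0, 0, 1, 12, 0]; [0, 0, 0, 0, 0, 0, 1, 14]; [0, 0, 0, 0, 0, 0, 0, 1]] (rows listed top to bottom)


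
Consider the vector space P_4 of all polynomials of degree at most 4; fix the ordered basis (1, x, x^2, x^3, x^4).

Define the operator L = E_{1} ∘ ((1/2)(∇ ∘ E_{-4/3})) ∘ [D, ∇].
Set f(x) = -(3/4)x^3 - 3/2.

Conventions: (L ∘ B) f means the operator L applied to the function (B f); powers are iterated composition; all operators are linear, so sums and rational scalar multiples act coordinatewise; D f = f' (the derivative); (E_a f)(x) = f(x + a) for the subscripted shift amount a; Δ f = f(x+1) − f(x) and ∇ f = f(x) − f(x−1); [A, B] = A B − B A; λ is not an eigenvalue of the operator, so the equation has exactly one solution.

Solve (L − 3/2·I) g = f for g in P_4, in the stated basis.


write g with unknown coordinates in the stated basis and equate coefficients in (L − 3/2·I) g = f
solving from the highest basis element down gives g = (1/2)x^3 + 1
check: L g = 0
so L g − 3/2·g = -(3/4)x^3 - 3/2 = f ✓

the image equals g(x) = (1/2)x^3 + 1
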